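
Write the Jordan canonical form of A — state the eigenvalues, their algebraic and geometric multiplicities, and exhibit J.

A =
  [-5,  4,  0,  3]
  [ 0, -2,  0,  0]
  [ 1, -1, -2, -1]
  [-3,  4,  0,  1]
J_2(-2) ⊕ J_2(-2)

The characteristic polynomial is
  det(x·I − A) = x^4 + 8*x^3 + 24*x^2 + 32*x + 16 = (x + 2)^4

Eigenvalues and multiplicities (the geometric multiplicity of λ is n − rank(A − λI), which equals the number of Jordan blocks for λ):
  λ = -2: algebraic multiplicity = 4, geometric multiplicity = 2

Determining the block sizes for each eigenvalue:
  λ = -2: with am = 4 and gm = 2, the partition is not yet determined (e.g. several partitions of 4 into 2 parts exist). Let N = A − (-2)·I. Computing rank(N^1) = 2, rank(N^2) = 0; the number of blocks of size ≥ j is rank(N^{j−1}) − rank(N^j), giving [2, 2]. So we have 2 block(s) of size 2 → block sizes [2, 2]

Assembling the blocks gives a Jordan form
J =
  [-2,  1,  0,  0]
  [ 0, -2,  0,  0]
  [ 0,  0, -2,  1]
  [ 0,  0,  0, -2]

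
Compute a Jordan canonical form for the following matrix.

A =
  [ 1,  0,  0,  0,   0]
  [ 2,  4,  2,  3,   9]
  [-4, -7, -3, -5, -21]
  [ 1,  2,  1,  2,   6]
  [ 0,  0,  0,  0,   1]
J_3(1) ⊕ J_1(1) ⊕ J_1(1)

The characteristic polynomial is
  det(x·I − A) = x^5 - 5*x^4 + 10*x^3 - 10*x^2 + 5*x - 1 = (x - 1)^5

Eigenvalues and multiplicities (the geometric multiplicity of λ is n − rank(A − λI), which equals the number of Jordan blocks for λ):
  λ = 1: algebraic multiplicity = 5, geometric multiplicity = 3

Determining the block sizes for each eigenvalue:
  λ = 1: with am = 5 and gm = 3, the partition is not yet determined (e.g. several partitions of 5 into 3 parts exist). Let N = A − (1)·I. Computing rank(N^1) = 2, rank(N^2) = 1, rank(N^3) = 0; the number of blocks of size ≥ j is rank(N^{j−1}) − rank(N^j), giving [3, 1, 1]. So we have 1 block(s) of size 3, 2 block(s) of size 1 → block sizes [3, 1, 1]

Assembling the blocks gives a Jordan form
J =
  [1, 1, 0, 0, 0]
  [0, 1, 1, 0, 0]
  [0, 0, 1, 0, 0]
  [0, 0, 0, 1, 0]
  [0, 0, 0, 0, 1]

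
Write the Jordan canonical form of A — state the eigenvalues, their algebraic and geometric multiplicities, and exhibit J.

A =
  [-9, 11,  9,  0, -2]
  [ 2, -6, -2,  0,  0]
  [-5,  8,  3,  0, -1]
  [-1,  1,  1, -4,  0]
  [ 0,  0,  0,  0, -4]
J_3(-4) ⊕ J_1(-4) ⊕ J_1(-4)

The characteristic polynomial is
  det(x·I − A) = x^5 + 20*x^4 + 160*x^3 + 640*x^2 + 1280*x + 1024 = (x + 4)^5

Eigenvalues and multiplicities (the geometric multiplicity of λ is n − rank(A − λI), which equals the number of Jordan blocks for λ):
  λ = -4: algebraic multiplicity = 5, geometric multiplicity = 3

Determining the block sizes for each eigenvalue:
  λ = -4: with am = 5 and gm = 3, the partition is not yet determined (e.g. several partitions of 5 into 3 parts exist). Let N = A − (-4)·I. Computing rank(N^1) = 2, rank(N^2) = 1, rank(N^3) = 0; the number of blocks of size ≥ j is rank(N^{j−1}) − rank(N^j), giving [3, 1, 1]. So we have 1 block(s) of size 3, 2 block(s) of size 1 → block sizes [3, 1, 1]

Assembling the blocks gives a Jordan form
J =
  [-4,  1,  0,  0,  0]
  [ 0, -4,  1,  0,  0]
  [ 0,  0, -4,  0,  0]
  [ 0,  0,  0, -4,  0]
  [ 0,  0,  0,  0, -4]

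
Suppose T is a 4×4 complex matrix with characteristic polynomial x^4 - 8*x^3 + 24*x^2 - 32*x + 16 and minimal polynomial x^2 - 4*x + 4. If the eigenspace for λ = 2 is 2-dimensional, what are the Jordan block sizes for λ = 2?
Block sizes for λ = 2: [2, 2]

Step 1 — from the characteristic polynomial, algebraic multiplicity of λ = 2 is 4. From dim ker(T − (2)·I) = 2, there are exactly 2 Jordan blocks for λ = 2.
Step 2 — from the minimal polynomial, the factor (x − 2)^2 tells us the largest block for λ = 2 has size 2.
Step 3 — with total size 4, 2 blocks, and largest block 2, the block sizes (in nonincreasing order) are [2, 2].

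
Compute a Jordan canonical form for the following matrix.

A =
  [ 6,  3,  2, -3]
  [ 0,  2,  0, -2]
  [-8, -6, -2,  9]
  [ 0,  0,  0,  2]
J_2(2) ⊕ J_2(2)

The characteristic polynomial is
  det(x·I − A) = x^4 - 8*x^3 + 24*x^2 - 32*x + 16 = (x - 2)^4

Eigenvalues and multiplicities (the geometric multiplicity of λ is n − rank(A − λI), which equals the number of Jordan blocks for λ):
  λ = 2: algebraic multiplicity = 4, geometric multiplicity = 2

Determining the block sizes for each eigenvalue:
  λ = 2: with am = 4 and gm = 2, the partition is not yet determined (e.g. several partitions of 4 into 2 parts exist). Let N = A − (2)·I. Computing rank(N^1) = 2, rank(N^2) = 0; the number of blocks of size ≥ j is rank(N^{j−1}) − rank(N^j), giving [2, 2]. So we have 2 block(s) of size 2 → block sizes [2, 2]

Assembling the blocks gives a Jordan form
J =
  [2, 1, 0, 0]
  [0, 2, 0, 0]
  [0, 0, 2, 1]
  [0, 0, 0, 2]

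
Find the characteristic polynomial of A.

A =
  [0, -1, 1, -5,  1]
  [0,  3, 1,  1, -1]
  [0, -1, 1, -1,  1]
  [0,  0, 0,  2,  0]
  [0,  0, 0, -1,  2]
x^5 - 8*x^4 + 24*x^3 - 32*x^2 + 16*x

Expanding det(x·I − A) (e.g. by cofactor expansion or by noting that A is similar to its Jordan form J, which has the same characteristic polynomial as A) gives
  χ_A(x) = x^5 - 8*x^4 + 24*x^3 - 32*x^2 + 16*x
which factors as x*(x - 2)^4. The eigenvalues (with algebraic multiplicities) are λ = 0 with multiplicity 1, λ = 2 with multiplicity 4.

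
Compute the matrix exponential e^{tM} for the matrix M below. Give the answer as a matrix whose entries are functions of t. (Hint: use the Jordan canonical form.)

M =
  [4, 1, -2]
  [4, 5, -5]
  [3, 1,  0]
e^{tM} =
  [-t^2*exp(3*t)/2 + t*exp(3*t) + exp(3*t), t^2*exp(3*t)/2 + t*exp(3*t), -t^2*exp(3*t)/2 - 2*t*exp(3*t)]
  [-3*t^2*exp(3*t)/2 + 4*t*exp(3*t), 3*t^2*exp(3*t)/2 + 2*t*exp(3*t) + exp(3*t), -3*t^2*exp(3*t)/2 - 5*t*exp(3*t)]
  [-t^2*exp(3*t) + 3*t*exp(3*t), t^2*exp(3*t) + t*exp(3*t), -t^2*exp(3*t) - 3*t*exp(3*t) + exp(3*t)]

Strategy: write M = P · J · P⁻¹ where J is a Jordan canonical form, so e^{tM} = P · e^{tJ} · P⁻¹, and e^{tJ} can be computed block-by-block.

M has Jordan form
J =
  [3, 1, 0]
  [0, 3, 1]
  [0, 0, 3]
(up to reordering of blocks).

Per-block formulas:
  For a 3×3 Jordan block J_3(3): exp(t · J_3(3)) = e^(3t)·(I + t·N + (t^2/2)·N^2), where N is the 3×3 nilpotent shift.

After assembling e^{tJ} and conjugating by P, we get:

e^{tM} =
  [-t^2*exp(3*t)/2 + t*exp(3*t) + exp(3*t), t^2*exp(3*t)/2 + t*exp(3*t), -t^2*exp(3*t)/2 - 2*t*exp(3*t)]
  [-3*t^2*exp(3*t)/2 + 4*t*exp(3*t), 3*t^2*exp(3*t)/2 + 2*t*exp(3*t) + exp(3*t), -3*t^2*exp(3*t)/2 - 5*t*exp(3*t)]
  [-t^2*exp(3*t) + 3*t*exp(3*t), t^2*exp(3*t) + t*exp(3*t), -t^2*exp(3*t) - 3*t*exp(3*t) + exp(3*t)]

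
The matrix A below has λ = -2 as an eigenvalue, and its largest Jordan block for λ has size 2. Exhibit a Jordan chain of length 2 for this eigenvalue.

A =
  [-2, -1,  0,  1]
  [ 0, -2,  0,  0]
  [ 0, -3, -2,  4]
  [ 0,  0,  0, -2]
A Jordan chain for λ = -2 of length 2:
v_1 = (-1, 0, -3, 0)ᵀ
v_2 = (0, 1, 0, 0)ᵀ

Let N = A − (-2)·I. We want v_2 with N^2 v_2 = 0 but N^1 v_2 ≠ 0; then v_{j-1} := N · v_j for j = 2, …, 2.

Pick v_2 = (0, 1, 0, 0)ᵀ.
Then v_1 = N · v_2 = (-1, 0, -3, 0)ᵀ.

Sanity check: (A − (-2)·I) v_1 = (0, 0, 0, 0)ᵀ = 0. ✓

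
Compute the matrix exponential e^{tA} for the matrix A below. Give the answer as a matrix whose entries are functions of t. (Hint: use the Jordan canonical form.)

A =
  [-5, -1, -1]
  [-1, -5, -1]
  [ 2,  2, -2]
e^{tA} =
  [-t*exp(-4*t) + exp(-4*t), -t*exp(-4*t), -t*exp(-4*t)]
  [-t*exp(-4*t), -t*exp(-4*t) + exp(-4*t), -t*exp(-4*t)]
  [2*t*exp(-4*t), 2*t*exp(-4*t), 2*t*exp(-4*t) + exp(-4*t)]

Strategy: write A = P · J · P⁻¹ where J is a Jordan canonical form, so e^{tA} = P · e^{tJ} · P⁻¹, and e^{tJ} can be computed block-by-block.

A has Jordan form
J =
  [-4,  1,  0]
  [ 0, -4,  0]
  [ 0,  0, -4]
(up to reordering of blocks).

Per-block formulas:
  For a 2×2 Jordan block J_2(-4): exp(t · J_2(-4)) = e^(-4t)·(I + t·N), where N is the 2×2 nilpotent shift.
  For a 1×1 block at λ = -4: exp(t · [-4]) = [e^(-4t)].

After assembling e^{tJ} and conjugating by P, we get:

e^{tA} =
  [-t*exp(-4*t) + exp(-4*t), -t*exp(-4*t), -t*exp(-4*t)]
  [-t*exp(-4*t), -t*exp(-4*t) + exp(-4*t), -t*exp(-4*t)]
  [2*t*exp(-4*t), 2*t*exp(-4*t), 2*t*exp(-4*t) + exp(-4*t)]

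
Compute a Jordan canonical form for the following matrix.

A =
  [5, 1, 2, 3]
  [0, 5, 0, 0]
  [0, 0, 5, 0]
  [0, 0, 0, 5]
J_2(5) ⊕ J_1(5) ⊕ J_1(5)

The characteristic polynomial is
  det(x·I − A) = x^4 - 20*x^3 + 150*x^2 - 500*x + 625 = (x - 5)^4

Eigenvalues and multiplicities (the geometric multiplicity of λ is n − rank(A − λI), which equals the number of Jordan blocks for λ):
  λ = 5: algebraic multiplicity = 4, geometric multiplicity = 3

Determining the block sizes for each eigenvalue:
  λ = 5: 3 blocks summing to 4 forces exactly one block of size 2 and the rest size 1 → block sizes [2, 1, 1]

Assembling the blocks gives a Jordan form
J =
  [5, 1, 0, 0]
  [0, 5, 0, 0]
  [0, 0, 5, 0]
  [0, 0, 0, 5]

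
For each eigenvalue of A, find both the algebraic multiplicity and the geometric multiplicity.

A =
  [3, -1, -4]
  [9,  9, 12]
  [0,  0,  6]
λ = 6: alg = 3, geom = 2

Step 1 — factor the characteristic polynomial to read off the algebraic multiplicities:
  χ_A(x) = (x - 6)^3

Step 2 — compute geometric multiplicities via the rank-nullity identity g(λ) = n − rank(A − λI):
  rank(A − (6)·I) = 1, so dim ker(A − (6)·I) = n − 1 = 2

Summary:
  λ = 6: algebraic multiplicity = 3, geometric multiplicity = 2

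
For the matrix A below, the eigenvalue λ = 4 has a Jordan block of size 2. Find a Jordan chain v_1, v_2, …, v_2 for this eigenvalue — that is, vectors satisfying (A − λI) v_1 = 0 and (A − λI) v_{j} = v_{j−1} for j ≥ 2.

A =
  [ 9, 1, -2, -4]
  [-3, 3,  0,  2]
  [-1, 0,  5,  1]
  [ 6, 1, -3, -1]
A Jordan chain for λ = 4 of length 2:
v_1 = (5, -3, -1, 6)ᵀ
v_2 = (1, 0, 0, 0)ᵀ

Let N = A − (4)·I. We want v_2 with N^2 v_2 = 0 but N^1 v_2 ≠ 0; then v_{j-1} := N · v_j for j = 2, …, 2.

Pick v_2 = (1, 0, 0, 0)ᵀ.
Then v_1 = N · v_2 = (5, -3, -1, 6)ᵀ.

Sanity check: (A − (4)·I) v_1 = (0, 0, 0, 0)ᵀ = 0. ✓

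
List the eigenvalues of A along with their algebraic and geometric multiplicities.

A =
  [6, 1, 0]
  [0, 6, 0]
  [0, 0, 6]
λ = 6: alg = 3, geom = 2

Step 1 — factor the characteristic polynomial to read off the algebraic multiplicities:
  χ_A(x) = (x - 6)^3

Step 2 — compute geometric multiplicities via the rank-nullity identity g(λ) = n − rank(A − λI):
  rank(A − (6)·I) = 1, so dim ker(A − (6)·I) = n − 1 = 2

Summary:
  λ = 6: algebraic multiplicity = 3, geometric multiplicity = 2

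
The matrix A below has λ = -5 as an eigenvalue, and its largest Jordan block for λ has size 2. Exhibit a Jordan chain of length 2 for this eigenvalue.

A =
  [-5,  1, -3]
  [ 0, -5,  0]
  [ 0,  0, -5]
A Jordan chain for λ = -5 of length 2:
v_1 = (1, 0, 0)ᵀ
v_2 = (0, 1, 0)ᵀ

Let N = A − (-5)·I. We want v_2 with N^2 v_2 = 0 but N^1 v_2 ≠ 0; then v_{j-1} := N · v_j for j = 2, …, 2.

Pick v_2 = (0, 1, 0)ᵀ.
Then v_1 = N · v_2 = (1, 0, 0)ᵀ.

Sanity check: (A − (-5)·I) v_1 = (0, 0, 0)ᵀ = 0. ✓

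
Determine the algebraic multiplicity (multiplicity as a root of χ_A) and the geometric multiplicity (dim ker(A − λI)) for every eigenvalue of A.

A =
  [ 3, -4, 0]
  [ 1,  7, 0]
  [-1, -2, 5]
λ = 5: alg = 3, geom = 2

Step 1 — factor the characteristic polynomial to read off the algebraic multiplicities:
  χ_A(x) = (x - 5)^3

Step 2 — compute geometric multiplicities via the rank-nullity identity g(λ) = n − rank(A − λI):
  rank(A − (5)·I) = 1, so dim ker(A − (5)·I) = n − 1 = 2

Summary:
  λ = 5: algebraic multiplicity = 3, geometric multiplicity = 2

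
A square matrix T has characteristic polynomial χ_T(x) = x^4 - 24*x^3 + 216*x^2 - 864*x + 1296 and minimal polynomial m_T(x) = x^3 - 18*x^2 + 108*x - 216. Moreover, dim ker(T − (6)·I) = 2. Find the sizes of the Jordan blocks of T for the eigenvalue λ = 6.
Block sizes for λ = 6: [3, 1]

Step 1 — from the characteristic polynomial, algebraic multiplicity of λ = 6 is 4. From dim ker(T − (6)·I) = 2, there are exactly 2 Jordan blocks for λ = 6.
Step 2 — from the minimal polynomial, the factor (x − 6)^3 tells us the largest block for λ = 6 has size 3.
Step 3 — with total size 4, 2 blocks, and largest block 3, the block sizes (in nonincreasing order) are [3, 1].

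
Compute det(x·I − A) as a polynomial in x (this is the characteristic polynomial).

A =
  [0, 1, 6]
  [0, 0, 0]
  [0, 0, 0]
x^3

Expanding det(x·I − A) (e.g. by cofactor expansion or by noting that A is similar to its Jordan form J, which has the same characteristic polynomial as A) gives
  χ_A(x) = x^3
which factors as x^3. The eigenvalues (with algebraic multiplicities) are λ = 0 with multiplicity 3.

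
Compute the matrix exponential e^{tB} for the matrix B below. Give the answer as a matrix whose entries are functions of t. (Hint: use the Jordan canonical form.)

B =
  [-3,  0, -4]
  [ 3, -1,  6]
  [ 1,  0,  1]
e^{tB} =
  [-2*t*exp(-t) + exp(-t), 0, -4*t*exp(-t)]
  [3*t*exp(-t), exp(-t), 6*t*exp(-t)]
  [t*exp(-t), 0, 2*t*exp(-t) + exp(-t)]

Strategy: write B = P · J · P⁻¹ where J is a Jordan canonical form, so e^{tB} = P · e^{tJ} · P⁻¹, and e^{tJ} can be computed block-by-block.

B has Jordan form
J =
  [-1,  1,  0]
  [ 0, -1,  0]
  [ 0,  0, -1]
(up to reordering of blocks).

Per-block formulas:
  For a 1×1 block at λ = -1: exp(t · [-1]) = [e^(-1t)].
  For a 2×2 Jordan block J_2(-1): exp(t · J_2(-1)) = e^(-1t)·(I + t·N), where N is the 2×2 nilpotent shift.

After assembling e^{tJ} and conjugating by P, we get:

e^{tB} =
  [-2*t*exp(-t) + exp(-t), 0, -4*t*exp(-t)]
  [3*t*exp(-t), exp(-t), 6*t*exp(-t)]
  [t*exp(-t), 0, 2*t*exp(-t) + exp(-t)]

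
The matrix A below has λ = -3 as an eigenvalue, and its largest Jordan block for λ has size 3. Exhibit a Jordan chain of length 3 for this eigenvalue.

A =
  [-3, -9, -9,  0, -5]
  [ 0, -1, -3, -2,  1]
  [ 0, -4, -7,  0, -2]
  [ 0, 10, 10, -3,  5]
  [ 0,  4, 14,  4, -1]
A Jordan chain for λ = -3 of length 3:
v_1 = (-2, 0, 0, 0, 0)ᵀ
v_2 = (-9, 2, -4, 10, 4)ᵀ
v_3 = (0, 1, 0, 0, 0)ᵀ

Let N = A − (-3)·I. We want v_3 with N^3 v_3 = 0 but N^2 v_3 ≠ 0; then v_{j-1} := N · v_j for j = 3, …, 2.

Pick v_3 = (0, 1, 0, 0, 0)ᵀ.
Then v_2 = N · v_3 = (-9, 2, -4, 10, 4)ᵀ.
Then v_1 = N · v_2 = (-2, 0, 0, 0, 0)ᵀ.

Sanity check: (A − (-3)·I) v_1 = (0, 0, 0, 0, 0)ᵀ = 0. ✓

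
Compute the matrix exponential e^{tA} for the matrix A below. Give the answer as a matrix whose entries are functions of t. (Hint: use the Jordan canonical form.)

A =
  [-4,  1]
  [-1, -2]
e^{tA} =
  [-t*exp(-3*t) + exp(-3*t), t*exp(-3*t)]
  [-t*exp(-3*t), t*exp(-3*t) + exp(-3*t)]

Strategy: write A = P · J · P⁻¹ where J is a Jordan canonical form, so e^{tA} = P · e^{tJ} · P⁻¹, and e^{tJ} can be computed block-by-block.

A has Jordan form
J =
  [-3,  1]
  [ 0, -3]
(up to reordering of blocks).

Per-block formulas:
  For a 2×2 Jordan block J_2(-3): exp(t · J_2(-3)) = e^(-3t)·(I + t·N), where N is the 2×2 nilpotent shift.

After assembling e^{tJ} and conjugating by P, we get:

e^{tA} =
  [-t*exp(-3*t) + exp(-3*t), t*exp(-3*t)]
  [-t*exp(-3*t), t*exp(-3*t) + exp(-3*t)]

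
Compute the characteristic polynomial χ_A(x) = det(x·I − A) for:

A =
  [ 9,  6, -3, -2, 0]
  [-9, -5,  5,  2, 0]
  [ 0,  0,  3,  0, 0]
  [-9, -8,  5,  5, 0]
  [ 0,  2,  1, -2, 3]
x^5 - 15*x^4 + 90*x^3 - 270*x^2 + 405*x - 243

Expanding det(x·I − A) (e.g. by cofactor expansion or by noting that A is similar to its Jordan form J, which has the same characteristic polynomial as A) gives
  χ_A(x) = x^5 - 15*x^4 + 90*x^3 - 270*x^2 + 405*x - 243
which factors as (x - 3)^5. The eigenvalues (with algebraic multiplicities) are λ = 3 with multiplicity 5.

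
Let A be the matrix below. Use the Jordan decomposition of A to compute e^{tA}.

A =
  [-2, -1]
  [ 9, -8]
e^{tA} =
  [3*t*exp(-5*t) + exp(-5*t), -t*exp(-5*t)]
  [9*t*exp(-5*t), -3*t*exp(-5*t) + exp(-5*t)]

Strategy: write A = P · J · P⁻¹ where J is a Jordan canonical form, so e^{tA} = P · e^{tJ} · P⁻¹, and e^{tJ} can be computed block-by-block.

A has Jordan form
J =
  [-5,  1]
  [ 0, -5]
(up to reordering of blocks).

Per-block formulas:
  For a 2×2 Jordan block J_2(-5): exp(t · J_2(-5)) = e^(-5t)·(I + t·N), where N is the 2×2 nilpotent shift.

After assembling e^{tJ} and conjugating by P, we get:

e^{tA} =
  [3*t*exp(-5*t) + exp(-5*t), -t*exp(-5*t)]
  [9*t*exp(-5*t), -3*t*exp(-5*t) + exp(-5*t)]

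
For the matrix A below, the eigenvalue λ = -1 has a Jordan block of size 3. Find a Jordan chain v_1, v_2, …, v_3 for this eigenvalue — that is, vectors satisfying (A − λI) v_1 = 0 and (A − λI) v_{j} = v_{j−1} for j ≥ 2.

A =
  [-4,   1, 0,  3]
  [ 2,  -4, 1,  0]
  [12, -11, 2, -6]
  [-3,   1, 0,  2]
A Jordan chain for λ = -1 of length 3:
v_1 = (2, 0, -4, 2)ᵀ
v_2 = (-3, 2, 12, -3)ᵀ
v_3 = (1, 0, 0, 0)ᵀ

Let N = A − (-1)·I. We want v_3 with N^3 v_3 = 0 but N^2 v_3 ≠ 0; then v_{j-1} := N · v_j for j = 3, …, 2.

Pick v_3 = (1, 0, 0, 0)ᵀ.
Then v_2 = N · v_3 = (-3, 2, 12, -3)ᵀ.
Then v_1 = N · v_2 = (2, 0, -4, 2)ᵀ.

Sanity check: (A − (-1)·I) v_1 = (0, 0, 0, 0)ᵀ = 0. ✓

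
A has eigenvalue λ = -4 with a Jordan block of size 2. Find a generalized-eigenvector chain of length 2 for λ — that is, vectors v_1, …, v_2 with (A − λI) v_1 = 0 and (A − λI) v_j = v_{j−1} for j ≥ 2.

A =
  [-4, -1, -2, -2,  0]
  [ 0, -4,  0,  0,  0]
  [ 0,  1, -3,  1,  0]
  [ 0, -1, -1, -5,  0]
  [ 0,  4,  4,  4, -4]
A Jordan chain for λ = -4 of length 2:
v_1 = (-1, 0, 1, -1, 4)ᵀ
v_2 = (0, 1, 0, 0, 0)ᵀ

Let N = A − (-4)·I. We want v_2 with N^2 v_2 = 0 but N^1 v_2 ≠ 0; then v_{j-1} := N · v_j for j = 2, …, 2.

Pick v_2 = (0, 1, 0, 0, 0)ᵀ.
Then v_1 = N · v_2 = (-1, 0, 1, -1, 4)ᵀ.

Sanity check: (A − (-4)·I) v_1 = (0, 0, 0, 0, 0)ᵀ = 0. ✓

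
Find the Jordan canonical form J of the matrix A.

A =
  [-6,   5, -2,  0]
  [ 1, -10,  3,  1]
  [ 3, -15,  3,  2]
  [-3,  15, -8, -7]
J_3(-5) ⊕ J_1(-5)

The characteristic polynomial is
  det(x·I − A) = x^4 + 20*x^3 + 150*x^2 + 500*x + 625 = (x + 5)^4

Eigenvalues and multiplicities (the geometric multiplicity of λ is n − rank(A − λI), which equals the number of Jordan blocks for λ):
  λ = -5: algebraic multiplicity = 4, geometric multiplicity = 2

Determining the block sizes for each eigenvalue:
  λ = -5: with am = 4 and gm = 2, the partition is not yet determined (e.g. several partitions of 4 into 2 parts exist). Let N = A − (-5)·I. Computing rank(N^1) = 2, rank(N^2) = 1, rank(N^3) = 0; the number of blocks of size ≥ j is rank(N^{j−1}) − rank(N^j), giving [2, 1, 1]. So we have 1 block(s) of size 3, 1 block(s) of size 1 → block sizes [3, 1]

Assembling the blocks gives a Jordan form
J =
  [-5,  1,  0,  0]
  [ 0, -5,  1,  0]
  [ 0,  0, -5,  0]
  [ 0,  0,  0, -5]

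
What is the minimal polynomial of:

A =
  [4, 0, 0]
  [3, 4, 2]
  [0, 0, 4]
x^2 - 8*x + 16

The characteristic polynomial is χ_A(x) = (x - 4)^3, so the eigenvalues are known. The minimal polynomial is
  m_A(x) = Π_λ (x − λ)^{k_λ}
where k_λ is the size of the *largest* Jordan block for λ (equivalently, the smallest k with (A − λI)^k v = 0 for every generalised eigenvector v of λ).

  λ = 4: largest Jordan block has size 2, contributing (x − 4)^2

So m_A(x) = (x - 4)^2 = x^2 - 8*x + 16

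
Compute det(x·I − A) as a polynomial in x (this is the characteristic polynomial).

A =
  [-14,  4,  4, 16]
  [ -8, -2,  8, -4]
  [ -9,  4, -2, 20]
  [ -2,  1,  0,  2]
x^4 + 16*x^3 + 96*x^2 + 256*x + 256

Expanding det(x·I − A) (e.g. by cofactor expansion or by noting that A is similar to its Jordan form J, which has the same characteristic polynomial as A) gives
  χ_A(x) = x^4 + 16*x^3 + 96*x^2 + 256*x + 256
which factors as (x + 4)^4. The eigenvalues (with algebraic multiplicities) are λ = -4 with multiplicity 4.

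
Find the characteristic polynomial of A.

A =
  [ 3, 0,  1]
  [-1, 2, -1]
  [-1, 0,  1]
x^3 - 6*x^2 + 12*x - 8

Expanding det(x·I − A) (e.g. by cofactor expansion or by noting that A is similar to its Jordan form J, which has the same characteristic polynomial as A) gives
  χ_A(x) = x^3 - 6*x^2 + 12*x - 8
which factors as (x - 2)^3. The eigenvalues (with algebraic multiplicities) are λ = 2 with multiplicity 3.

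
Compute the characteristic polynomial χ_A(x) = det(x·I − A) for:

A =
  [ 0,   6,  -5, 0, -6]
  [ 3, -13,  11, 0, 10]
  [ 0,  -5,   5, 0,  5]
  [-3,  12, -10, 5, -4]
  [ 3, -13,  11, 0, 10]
x^5 - 7*x^4 - 5*x^3 + 75*x^2

Expanding det(x·I − A) (e.g. by cofactor expansion or by noting that A is similar to its Jordan form J, which has the same characteristic polynomial as A) gives
  χ_A(x) = x^5 - 7*x^4 - 5*x^3 + 75*x^2
which factors as x^2*(x - 5)^2*(x + 3). The eigenvalues (with algebraic multiplicities) are λ = -3 with multiplicity 1, λ = 0 with multiplicity 2, λ = 5 with multiplicity 2.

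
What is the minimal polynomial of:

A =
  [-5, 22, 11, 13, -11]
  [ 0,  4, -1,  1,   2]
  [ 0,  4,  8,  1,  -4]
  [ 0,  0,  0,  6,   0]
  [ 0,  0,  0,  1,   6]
x^4 - 13*x^3 + 18*x^2 + 324*x - 1080

The characteristic polynomial is χ_A(x) = (x - 6)^4*(x + 5), so the eigenvalues are known. The minimal polynomial is
  m_A(x) = Π_λ (x − λ)^{k_λ}
where k_λ is the size of the *largest* Jordan block for λ (equivalently, the smallest k with (A − λI)^k v = 0 for every generalised eigenvector v of λ).

  λ = -5: largest Jordan block has size 1, contributing (x + 5)
  λ = 6: largest Jordan block has size 3, contributing (x − 6)^3

So m_A(x) = (x - 6)^3*(x + 5) = x^4 - 13*x^3 + 18*x^2 + 324*x - 1080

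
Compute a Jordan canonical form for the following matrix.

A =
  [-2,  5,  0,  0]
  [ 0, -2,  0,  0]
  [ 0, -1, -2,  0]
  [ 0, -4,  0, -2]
J_2(-2) ⊕ J_1(-2) ⊕ J_1(-2)

The characteristic polynomial is
  det(x·I − A) = x^4 + 8*x^3 + 24*x^2 + 32*x + 16 = (x + 2)^4

Eigenvalues and multiplicities (the geometric multiplicity of λ is n − rank(A − λI), which equals the number of Jordan blocks for λ):
  λ = -2: algebraic multiplicity = 4, geometric multiplicity = 3

Determining the block sizes for each eigenvalue:
  λ = -2: 3 blocks summing to 4 forces exactly one block of size 2 and the rest size 1 → block sizes [2, 1, 1]

Assembling the blocks gives a Jordan form
J =
  [-2,  1,  0,  0]
  [ 0, -2,  0,  0]
  [ 0,  0, -2,  0]
  [ 0,  0,  0, -2]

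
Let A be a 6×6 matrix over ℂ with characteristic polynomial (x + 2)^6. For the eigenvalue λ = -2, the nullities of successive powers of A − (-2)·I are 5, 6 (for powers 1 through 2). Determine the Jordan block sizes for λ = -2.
Block sizes for λ = -2: [2, 1, 1, 1, 1]

From the dimensions of kernels of powers, the number of Jordan blocks of size at least j is d_j − d_{j−1} where d_j = dim ker(N^j) (with d_0 = 0). Computing the differences gives [5, 1].
The number of blocks of size exactly k is (#blocks of size ≥ k) − (#blocks of size ≥ k + 1), so the partition is: 4 block(s) of size 1, 1 block(s) of size 2.
In nonincreasing order the block sizes are [2, 1, 1, 1, 1].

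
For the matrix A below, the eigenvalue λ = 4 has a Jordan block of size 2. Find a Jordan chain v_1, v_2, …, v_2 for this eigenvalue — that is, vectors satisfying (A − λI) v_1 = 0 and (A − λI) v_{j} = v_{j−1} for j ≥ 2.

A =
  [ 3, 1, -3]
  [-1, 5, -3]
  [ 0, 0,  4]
A Jordan chain for λ = 4 of length 2:
v_1 = (-1, -1, 0)ᵀ
v_2 = (1, 0, 0)ᵀ

Let N = A − (4)·I. We want v_2 with N^2 v_2 = 0 but N^1 v_2 ≠ 0; then v_{j-1} := N · v_j for j = 2, …, 2.

Pick v_2 = (1, 0, 0)ᵀ.
Then v_1 = N · v_2 = (-1, -1, 0)ᵀ.

Sanity check: (A − (4)·I) v_1 = (0, 0, 0)ᵀ = 0. ✓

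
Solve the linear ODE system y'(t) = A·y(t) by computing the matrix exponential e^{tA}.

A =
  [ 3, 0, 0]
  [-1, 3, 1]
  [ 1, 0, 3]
e^{tA} =
  [exp(3*t), 0, 0]
  [t^2*exp(3*t)/2 - t*exp(3*t), exp(3*t), t*exp(3*t)]
  [t*exp(3*t), 0, exp(3*t)]

Strategy: write A = P · J · P⁻¹ where J is a Jordan canonical form, so e^{tA} = P · e^{tJ} · P⁻¹, and e^{tJ} can be computed block-by-block.

A has Jordan form
J =
  [3, 1, 0]
  [0, 3, 1]
  [0, 0, 3]
(up to reordering of blocks).

Per-block formulas:
  For a 3×3 Jordan block J_3(3): exp(t · J_3(3)) = e^(3t)·(I + t·N + (t^2/2)·N^2), where N is the 3×3 nilpotent shift.

After assembling e^{tJ} and conjugating by P, we get:

e^{tA} =
  [exp(3*t), 0, 0]
  [t^2*exp(3*t)/2 - t*exp(3*t), exp(3*t), t*exp(3*t)]
  [t*exp(3*t), 0, exp(3*t)]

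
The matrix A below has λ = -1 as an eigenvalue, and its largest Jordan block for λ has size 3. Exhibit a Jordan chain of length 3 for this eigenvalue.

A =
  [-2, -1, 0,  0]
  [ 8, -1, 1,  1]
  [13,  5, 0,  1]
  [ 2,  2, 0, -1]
A Jordan chain for λ = -1 of length 3:
v_1 = (-7, 7, 42, 14)ᵀ
v_2 = (-1, 8, 13, 2)ᵀ
v_3 = (1, 0, 0, 0)ᵀ

Let N = A − (-1)·I. We want v_3 with N^3 v_3 = 0 but N^2 v_3 ≠ 0; then v_{j-1} := N · v_j for j = 3, …, 2.

Pick v_3 = (1, 0, 0, 0)ᵀ.
Then v_2 = N · v_3 = (-1, 8, 13, 2)ᵀ.
Then v_1 = N · v_2 = (-7, 7, 42, 14)ᵀ.

Sanity check: (A − (-1)·I) v_1 = (0, 0, 0, 0)ᵀ = 0. ✓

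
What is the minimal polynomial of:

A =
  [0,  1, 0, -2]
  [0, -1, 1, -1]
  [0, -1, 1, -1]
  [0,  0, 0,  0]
x^3

The characteristic polynomial is χ_A(x) = x^4, so the eigenvalues are known. The minimal polynomial is
  m_A(x) = Π_λ (x − λ)^{k_λ}
where k_λ is the size of the *largest* Jordan block for λ (equivalently, the smallest k with (A − λI)^k v = 0 for every generalised eigenvector v of λ).

  λ = 0: largest Jordan block has size 3, contributing (x − 0)^3

So m_A(x) = x^3 = x^3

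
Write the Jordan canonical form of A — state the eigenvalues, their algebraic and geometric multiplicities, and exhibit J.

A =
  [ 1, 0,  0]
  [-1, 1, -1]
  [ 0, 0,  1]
J_2(1) ⊕ J_1(1)

The characteristic polynomial is
  det(x·I − A) = x^3 - 3*x^2 + 3*x - 1 = (x - 1)^3

Eigenvalues and multiplicities (the geometric multiplicity of λ is n − rank(A − λI), which equals the number of Jordan blocks for λ):
  λ = 1: algebraic multiplicity = 3, geometric multiplicity = 2

Determining the block sizes for each eigenvalue:
  λ = 1: 2 blocks summing to 3 forces exactly one block of size 2 and the rest size 1 → block sizes [2, 1]

Assembling the blocks gives a Jordan form
J =
  [1, 1, 0]
  [0, 1, 0]
  [0, 0, 1]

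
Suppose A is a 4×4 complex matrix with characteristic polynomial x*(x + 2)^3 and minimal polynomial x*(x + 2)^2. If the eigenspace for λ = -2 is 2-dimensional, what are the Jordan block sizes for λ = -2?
Block sizes for λ = -2: [2, 1]

Step 1 — from the characteristic polynomial, algebraic multiplicity of λ = -2 is 3. From dim ker(A − (-2)·I) = 2, there are exactly 2 Jordan blocks for λ = -2.
Step 2 — from the minimal polynomial, the factor (x + 2)^2 tells us the largest block for λ = -2 has size 2.
Step 3 — with total size 3, 2 blocks, and largest block 2, the block sizes (in nonincreasing order) are [2, 1].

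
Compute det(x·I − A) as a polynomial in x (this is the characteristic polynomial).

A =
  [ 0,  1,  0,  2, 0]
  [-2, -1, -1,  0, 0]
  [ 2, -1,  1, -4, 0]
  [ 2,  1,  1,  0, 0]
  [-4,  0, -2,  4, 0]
x^5

Expanding det(x·I − A) (e.g. by cofactor expansion or by noting that A is similar to its Jordan form J, which has the same characteristic polynomial as A) gives
  χ_A(x) = x^5
which factors as x^5. The eigenvalues (with algebraic multiplicities) are λ = 0 with multiplicity 5.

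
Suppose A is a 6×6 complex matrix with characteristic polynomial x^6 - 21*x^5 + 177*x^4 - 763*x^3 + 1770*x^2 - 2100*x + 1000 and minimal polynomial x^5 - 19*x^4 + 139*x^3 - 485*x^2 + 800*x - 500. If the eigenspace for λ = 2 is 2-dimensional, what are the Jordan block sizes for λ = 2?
Block sizes for λ = 2: [2, 1]

Step 1 — from the characteristic polynomial, algebraic multiplicity of λ = 2 is 3. From dim ker(A − (2)·I) = 2, there are exactly 2 Jordan blocks for λ = 2.
Step 2 — from the minimal polynomial, the factor (x − 2)^2 tells us the largest block for λ = 2 has size 2.
Step 3 — with total size 3, 2 blocks, and largest block 2, the block sizes (in nonincreasing order) are [2, 1].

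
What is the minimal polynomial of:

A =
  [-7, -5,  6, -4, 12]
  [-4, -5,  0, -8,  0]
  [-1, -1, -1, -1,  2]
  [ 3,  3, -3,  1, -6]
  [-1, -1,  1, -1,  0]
x^4 + 10*x^3 + 37*x^2 + 60*x + 36

The characteristic polynomial is χ_A(x) = (x + 2)^3*(x + 3)^2, so the eigenvalues are known. The minimal polynomial is
  m_A(x) = Π_λ (x − λ)^{k_λ}
where k_λ is the size of the *largest* Jordan block for λ (equivalently, the smallest k with (A − λI)^k v = 0 for every generalised eigenvector v of λ).

  λ = -3: largest Jordan block has size 2, contributing (x + 3)^2
  λ = -2: largest Jordan block has size 2, contributing (x + 2)^2

So m_A(x) = (x + 2)^2*(x + 3)^2 = x^4 + 10*x^3 + 37*x^2 + 60*x + 36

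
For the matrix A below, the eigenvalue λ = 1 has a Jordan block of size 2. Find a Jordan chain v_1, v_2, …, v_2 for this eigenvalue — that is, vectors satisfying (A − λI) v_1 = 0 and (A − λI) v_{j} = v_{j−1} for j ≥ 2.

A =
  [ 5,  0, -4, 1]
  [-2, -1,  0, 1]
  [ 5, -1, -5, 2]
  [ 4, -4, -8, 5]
A Jordan chain for λ = 1 of length 2:
v_1 = (4, -2, 5, 4)ᵀ
v_2 = (1, 0, 0, 0)ᵀ

Let N = A − (1)·I. We want v_2 with N^2 v_2 = 0 but N^1 v_2 ≠ 0; then v_{j-1} := N · v_j for j = 2, …, 2.

Pick v_2 = (1, 0, 0, 0)ᵀ.
Then v_1 = N · v_2 = (4, -2, 5, 4)ᵀ.

Sanity check: (A − (1)·I) v_1 = (0, 0, 0, 0)ᵀ = 0. ✓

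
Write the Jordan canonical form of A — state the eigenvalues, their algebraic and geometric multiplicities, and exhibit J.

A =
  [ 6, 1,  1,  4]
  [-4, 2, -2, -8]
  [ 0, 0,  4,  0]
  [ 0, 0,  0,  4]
J_2(4) ⊕ J_1(4) ⊕ J_1(4)

The characteristic polynomial is
  det(x·I − A) = x^4 - 16*x^3 + 96*x^2 - 256*x + 256 = (x - 4)^4

Eigenvalues and multiplicities (the geometric multiplicity of λ is n − rank(A − λI), which equals the number of Jordan blocks for λ):
  λ = 4: algebraic multiplicity = 4, geometric multiplicity = 3

Determining the block sizes for each eigenvalue:
  λ = 4: 3 blocks summing to 4 forces exactly one block of size 2 and the rest size 1 → block sizes [2, 1, 1]

Assembling the blocks gives a Jordan form
J =
  [4, 1, 0, 0]
  [0, 4, 0, 0]
  [0, 0, 4, 0]
  [0, 0, 0, 4]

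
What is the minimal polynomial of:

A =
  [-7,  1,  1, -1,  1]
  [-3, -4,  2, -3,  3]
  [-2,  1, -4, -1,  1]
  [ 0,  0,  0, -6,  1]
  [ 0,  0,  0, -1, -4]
x^3 + 15*x^2 + 75*x + 125

The characteristic polynomial is χ_A(x) = (x + 5)^5, so the eigenvalues are known. The minimal polynomial is
  m_A(x) = Π_λ (x − λ)^{k_λ}
where k_λ is the size of the *largest* Jordan block for λ (equivalently, the smallest k with (A − λI)^k v = 0 for every generalised eigenvector v of λ).

  λ = -5: largest Jordan block has size 3, contributing (x + 5)^3

So m_A(x) = (x + 5)^3 = x^3 + 15*x^2 + 75*x + 125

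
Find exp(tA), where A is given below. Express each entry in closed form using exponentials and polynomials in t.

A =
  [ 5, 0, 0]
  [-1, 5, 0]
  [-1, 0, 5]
e^{tA} =
  [exp(5*t), 0, 0]
  [-t*exp(5*t), exp(5*t), 0]
  [-t*exp(5*t), 0, exp(5*t)]

Strategy: write A = P · J · P⁻¹ where J is a Jordan canonical form, so e^{tA} = P · e^{tJ} · P⁻¹, and e^{tJ} can be computed block-by-block.

A has Jordan form
J =
  [5, 1, 0]
  [0, 5, 0]
  [0, 0, 5]
(up to reordering of blocks).

Per-block formulas:
  For a 2×2 Jordan block J_2(5): exp(t · J_2(5)) = e^(5t)·(I + t·N), where N is the 2×2 nilpotent shift.
  For a 1×1 block at λ = 5: exp(t · [5]) = [e^(5t)].

After assembling e^{tJ} and conjugating by P, we get:

e^{tA} =
  [exp(5*t), 0, 0]
  [-t*exp(5*t), exp(5*t), 0]
  [-t*exp(5*t), 0, exp(5*t)]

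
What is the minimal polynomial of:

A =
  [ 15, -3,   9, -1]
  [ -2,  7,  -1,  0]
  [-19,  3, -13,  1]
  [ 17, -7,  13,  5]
x^4 - 14*x^3 + 36*x^2 + 216*x - 864

The characteristic polynomial is χ_A(x) = (x - 6)^3*(x + 4), so the eigenvalues are known. The minimal polynomial is
  m_A(x) = Π_λ (x − λ)^{k_λ}
where k_λ is the size of the *largest* Jordan block for λ (equivalently, the smallest k with (A − λI)^k v = 0 for every generalised eigenvector v of λ).

  λ = -4: largest Jordan block has size 1, contributing (x + 4)
  λ = 6: largest Jordan block has size 3, contributing (x − 6)^3

So m_A(x) = (x - 6)^3*(x + 4) = x^4 - 14*x^3 + 36*x^2 + 216*x - 864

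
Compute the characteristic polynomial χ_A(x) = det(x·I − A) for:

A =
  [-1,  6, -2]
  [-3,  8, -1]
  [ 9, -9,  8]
x^3 - 15*x^2 + 75*x - 125

Expanding det(x·I − A) (e.g. by cofactor expansion or by noting that A is similar to its Jordan form J, which has the same characteristic polynomial as A) gives
  χ_A(x) = x^3 - 15*x^2 + 75*x - 125
which factors as (x - 5)^3. The eigenvalues (with algebraic multiplicities) are λ = 5 with multiplicity 3.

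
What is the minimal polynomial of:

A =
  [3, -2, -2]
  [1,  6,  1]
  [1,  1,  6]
x^2 - 10*x + 25

The characteristic polynomial is χ_A(x) = (x - 5)^3, so the eigenvalues are known. The minimal polynomial is
  m_A(x) = Π_λ (x − λ)^{k_λ}
where k_λ is the size of the *largest* Jordan block for λ (equivalently, the smallest k with (A − λI)^k v = 0 for every generalised eigenvector v of λ).

  λ = 5: largest Jordan block has size 2, contributing (x − 5)^2

So m_A(x) = (x - 5)^2 = x^2 - 10*x + 25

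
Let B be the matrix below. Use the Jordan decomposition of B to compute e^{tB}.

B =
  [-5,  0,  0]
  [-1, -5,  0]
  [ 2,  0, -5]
e^{tB} =
  [exp(-5*t), 0, 0]
  [-t*exp(-5*t), exp(-5*t), 0]
  [2*t*exp(-5*t), 0, exp(-5*t)]

Strategy: write B = P · J · P⁻¹ where J is a Jordan canonical form, so e^{tB} = P · e^{tJ} · P⁻¹, and e^{tJ} can be computed block-by-block.

B has Jordan form
J =
  [-5,  1,  0]
  [ 0, -5,  0]
  [ 0,  0, -5]
(up to reordering of blocks).

Per-block formulas:
  For a 1×1 block at λ = -5: exp(t · [-5]) = [e^(-5t)].
  For a 2×2 Jordan block J_2(-5): exp(t · J_2(-5)) = e^(-5t)·(I + t·N), where N is the 2×2 nilpotent shift.

After assembling e^{tJ} and conjugating by P, we get:

e^{tB} =
  [exp(-5*t), 0, 0]
  [-t*exp(-5*t), exp(-5*t), 0]
  [2*t*exp(-5*t), 0, exp(-5*t)]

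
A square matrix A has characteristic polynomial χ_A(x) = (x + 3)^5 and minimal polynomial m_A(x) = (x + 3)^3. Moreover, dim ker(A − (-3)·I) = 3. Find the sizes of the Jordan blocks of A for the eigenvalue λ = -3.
Block sizes for λ = -3: [3, 1, 1]

Step 1 — from the characteristic polynomial, algebraic multiplicity of λ = -3 is 5. From dim ker(A − (-3)·I) = 3, there are exactly 3 Jordan blocks for λ = -3.
Step 2 — from the minimal polynomial, the factor (x + 3)^3 tells us the largest block for λ = -3 has size 3.
Step 3 — with total size 5, 3 blocks, and largest block 3, the block sizes (in nonincreasing order) are [3, 1, 1].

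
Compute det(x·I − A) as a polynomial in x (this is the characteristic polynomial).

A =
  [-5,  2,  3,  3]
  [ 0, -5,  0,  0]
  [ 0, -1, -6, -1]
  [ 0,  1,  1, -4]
x^4 + 20*x^3 + 150*x^2 + 500*x + 625

Expanding det(x·I − A) (e.g. by cofactor expansion or by noting that A is similar to its Jordan form J, which has the same characteristic polynomial as A) gives
  χ_A(x) = x^4 + 20*x^3 + 150*x^2 + 500*x + 625
which factors as (x + 5)^4. The eigenvalues (with algebraic multiplicities) are λ = -5 with multiplicity 4.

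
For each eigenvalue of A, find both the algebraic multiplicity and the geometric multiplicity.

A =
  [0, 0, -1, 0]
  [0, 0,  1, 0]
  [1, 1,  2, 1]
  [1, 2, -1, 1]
λ = 0: alg = 1, geom = 1; λ = 1: alg = 3, geom = 1

Step 1 — factor the characteristic polynomial to read off the algebraic multiplicities:
  χ_A(x) = x*(x - 1)^3

Step 2 — compute geometric multiplicities via the rank-nullity identity g(λ) = n − rank(A − λI):
  rank(A − (0)·I) = 3, so dim ker(A − (0)·I) = n − 3 = 1
  rank(A − (1)·I) = 3, so dim ker(A − (1)·I) = n − 3 = 1

Summary:
  λ = 0: algebraic multiplicity = 1, geometric multiplicity = 1
  λ = 1: algebraic multiplicity = 3, geometric multiplicity = 1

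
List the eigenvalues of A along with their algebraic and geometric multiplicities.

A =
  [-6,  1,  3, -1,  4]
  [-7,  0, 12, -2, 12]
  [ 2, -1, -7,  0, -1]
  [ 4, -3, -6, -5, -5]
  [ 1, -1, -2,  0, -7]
λ = -5: alg = 5, geom = 2

Step 1 — factor the characteristic polynomial to read off the algebraic multiplicities:
  χ_A(x) = (x + 5)^5

Step 2 — compute geometric multiplicities via the rank-nullity identity g(λ) = n − rank(A − λI):
  rank(A − (-5)·I) = 3, so dim ker(A − (-5)·I) = n − 3 = 2

Summary:
  λ = -5: algebraic multiplicity = 5, geometric multiplicity = 2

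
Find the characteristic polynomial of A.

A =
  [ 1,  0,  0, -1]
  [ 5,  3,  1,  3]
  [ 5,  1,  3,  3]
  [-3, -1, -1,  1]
x^4 - 8*x^3 + 24*x^2 - 32*x + 16

Expanding det(x·I − A) (e.g. by cofactor expansion or by noting that A is similar to its Jordan form J, which has the same characteristic polynomial as A) gives
  χ_A(x) = x^4 - 8*x^3 + 24*x^2 - 32*x + 16
which factors as (x - 2)^4. The eigenvalues (with algebraic multiplicities) are λ = 2 with multiplicity 4.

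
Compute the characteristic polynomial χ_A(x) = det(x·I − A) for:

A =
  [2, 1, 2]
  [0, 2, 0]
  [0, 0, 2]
x^3 - 6*x^2 + 12*x - 8

Expanding det(x·I − A) (e.g. by cofactor expansion or by noting that A is similar to its Jordan form J, which has the same characteristic polynomial as A) gives
  χ_A(x) = x^3 - 6*x^2 + 12*x - 8
which factors as (x - 2)^3. The eigenvalues (with algebraic multiplicities) are λ = 2 with multiplicity 3.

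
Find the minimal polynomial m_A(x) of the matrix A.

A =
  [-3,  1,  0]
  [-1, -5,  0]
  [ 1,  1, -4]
x^2 + 8*x + 16

The characteristic polynomial is χ_A(x) = (x + 4)^3, so the eigenvalues are known. The minimal polynomial is
  m_A(x) = Π_λ (x − λ)^{k_λ}
where k_λ is the size of the *largest* Jordan block for λ (equivalently, the smallest k with (A − λI)^k v = 0 for every generalised eigenvector v of λ).

  λ = -4: largest Jordan block has size 2, contributing (x + 4)^2

So m_A(x) = (x + 4)^2 = x^2 + 8*x + 16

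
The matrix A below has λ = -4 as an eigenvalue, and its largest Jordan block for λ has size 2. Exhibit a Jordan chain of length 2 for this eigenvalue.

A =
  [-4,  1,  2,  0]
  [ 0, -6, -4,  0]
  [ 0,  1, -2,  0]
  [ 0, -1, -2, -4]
A Jordan chain for λ = -4 of length 2:
v_1 = (1, -2, 1, -1)ᵀ
v_2 = (0, 1, 0, 0)ᵀ

Let N = A − (-4)·I. We want v_2 with N^2 v_2 = 0 but N^1 v_2 ≠ 0; then v_{j-1} := N · v_j for j = 2, …, 2.

Pick v_2 = (0, 1, 0, 0)ᵀ.
Then v_1 = N · v_2 = (1, -2, 1, -1)ᵀ.

Sanity check: (A − (-4)·I) v_1 = (0, 0, 0, 0)ᵀ = 0. ✓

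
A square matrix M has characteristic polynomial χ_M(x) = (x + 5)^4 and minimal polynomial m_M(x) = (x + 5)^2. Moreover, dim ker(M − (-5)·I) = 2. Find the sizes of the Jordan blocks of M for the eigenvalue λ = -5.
Block sizes for λ = -5: [2, 2]

Step 1 — from the characteristic polynomial, algebraic multiplicity of λ = -5 is 4. From dim ker(M − (-5)·I) = 2, there are exactly 2 Jordan blocks for λ = -5.
Step 2 — from the minimal polynomial, the factor (x + 5)^2 tells us the largest block for λ = -5 has size 2.
Step 3 — with total size 4, 2 blocks, and largest block 2, the block sizes (in nonincreasing order) are [2, 2].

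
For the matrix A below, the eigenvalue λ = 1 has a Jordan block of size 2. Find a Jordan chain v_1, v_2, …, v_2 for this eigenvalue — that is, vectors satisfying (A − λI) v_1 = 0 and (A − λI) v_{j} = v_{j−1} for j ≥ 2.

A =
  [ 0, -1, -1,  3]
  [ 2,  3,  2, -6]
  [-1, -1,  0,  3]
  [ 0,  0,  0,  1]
A Jordan chain for λ = 1 of length 2:
v_1 = (-1, 2, -1, 0)ᵀ
v_2 = (1, 0, 0, 0)ᵀ

Let N = A − (1)·I. We want v_2 with N^2 v_2 = 0 but N^1 v_2 ≠ 0; then v_{j-1} := N · v_j for j = 2, …, 2.

Pick v_2 = (1, 0, 0, 0)ᵀ.
Then v_1 = N · v_2 = (-1, 2, -1, 0)ᵀ.

Sanity check: (A − (1)·I) v_1 = (0, 0, 0, 0)ᵀ = 0. ✓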